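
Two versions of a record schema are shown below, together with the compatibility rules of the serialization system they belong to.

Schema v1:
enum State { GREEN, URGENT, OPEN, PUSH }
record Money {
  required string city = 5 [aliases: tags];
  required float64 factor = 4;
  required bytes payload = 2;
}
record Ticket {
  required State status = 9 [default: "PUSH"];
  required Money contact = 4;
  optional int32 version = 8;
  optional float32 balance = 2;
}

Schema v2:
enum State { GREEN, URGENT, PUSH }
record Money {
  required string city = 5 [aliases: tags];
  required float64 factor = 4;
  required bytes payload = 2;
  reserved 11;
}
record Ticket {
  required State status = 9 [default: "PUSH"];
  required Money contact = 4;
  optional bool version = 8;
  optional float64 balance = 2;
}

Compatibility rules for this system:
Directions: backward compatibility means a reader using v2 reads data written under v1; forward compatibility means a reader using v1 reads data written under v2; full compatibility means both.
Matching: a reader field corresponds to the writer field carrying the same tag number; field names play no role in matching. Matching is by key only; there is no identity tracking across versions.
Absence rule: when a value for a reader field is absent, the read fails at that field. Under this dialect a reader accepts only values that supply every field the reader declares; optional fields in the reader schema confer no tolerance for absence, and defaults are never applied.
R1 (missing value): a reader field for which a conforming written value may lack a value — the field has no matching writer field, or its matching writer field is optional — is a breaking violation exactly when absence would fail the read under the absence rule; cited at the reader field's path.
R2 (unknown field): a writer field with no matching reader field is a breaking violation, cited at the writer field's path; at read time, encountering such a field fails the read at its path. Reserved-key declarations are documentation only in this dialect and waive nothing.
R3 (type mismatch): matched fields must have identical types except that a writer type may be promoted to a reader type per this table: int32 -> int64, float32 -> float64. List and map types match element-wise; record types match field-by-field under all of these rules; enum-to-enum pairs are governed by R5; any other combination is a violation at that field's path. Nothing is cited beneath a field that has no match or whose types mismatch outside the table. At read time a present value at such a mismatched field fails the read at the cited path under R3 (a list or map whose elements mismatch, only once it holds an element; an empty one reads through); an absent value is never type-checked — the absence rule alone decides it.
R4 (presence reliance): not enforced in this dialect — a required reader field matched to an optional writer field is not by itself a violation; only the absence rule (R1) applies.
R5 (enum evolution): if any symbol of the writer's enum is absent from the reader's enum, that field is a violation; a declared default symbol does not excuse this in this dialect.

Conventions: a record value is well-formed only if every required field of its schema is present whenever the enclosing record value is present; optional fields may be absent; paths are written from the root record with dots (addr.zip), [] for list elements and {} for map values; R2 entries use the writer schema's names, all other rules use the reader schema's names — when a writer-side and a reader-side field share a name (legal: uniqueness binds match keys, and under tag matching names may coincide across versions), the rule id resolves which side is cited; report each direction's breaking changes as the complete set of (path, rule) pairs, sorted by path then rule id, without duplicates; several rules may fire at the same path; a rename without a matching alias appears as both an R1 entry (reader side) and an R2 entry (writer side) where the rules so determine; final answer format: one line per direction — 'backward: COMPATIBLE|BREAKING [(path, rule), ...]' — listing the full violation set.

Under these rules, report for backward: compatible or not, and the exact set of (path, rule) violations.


backward: BREAKING [(balance, R1), (status, R5), (version, R1), (version, R3)]

each type pair in Ticket: writer, then reader
backward on Ticket — v2 reading data written by v1:
  State -> State, writer required: status aligns to status
  Money -> Money, writer required: contact aligns to contact
  int32 -> bool, writer optional: version aligns to version
  float32 -> float64, writer optional: balance aligns to balance
  string -> string, writer required: contact.city aligns to contact.city
  float64 -> float64, writer required: contact.factor aligns to contact.factor
  bytes -> bytes, writer required: contact.payload aligns to contact.payload
  R1 fires at balance
  R5 fires at status
  R1 fires at version
  R3 fires at version
  => 4 violation(s): backward is BREAKING for Ticket
remaining Ticket differences; none change what is asked:
  field balance in record Ticket: type float32 changed to float64 -> fires only in the forward direction of Ticket, which is not asked here


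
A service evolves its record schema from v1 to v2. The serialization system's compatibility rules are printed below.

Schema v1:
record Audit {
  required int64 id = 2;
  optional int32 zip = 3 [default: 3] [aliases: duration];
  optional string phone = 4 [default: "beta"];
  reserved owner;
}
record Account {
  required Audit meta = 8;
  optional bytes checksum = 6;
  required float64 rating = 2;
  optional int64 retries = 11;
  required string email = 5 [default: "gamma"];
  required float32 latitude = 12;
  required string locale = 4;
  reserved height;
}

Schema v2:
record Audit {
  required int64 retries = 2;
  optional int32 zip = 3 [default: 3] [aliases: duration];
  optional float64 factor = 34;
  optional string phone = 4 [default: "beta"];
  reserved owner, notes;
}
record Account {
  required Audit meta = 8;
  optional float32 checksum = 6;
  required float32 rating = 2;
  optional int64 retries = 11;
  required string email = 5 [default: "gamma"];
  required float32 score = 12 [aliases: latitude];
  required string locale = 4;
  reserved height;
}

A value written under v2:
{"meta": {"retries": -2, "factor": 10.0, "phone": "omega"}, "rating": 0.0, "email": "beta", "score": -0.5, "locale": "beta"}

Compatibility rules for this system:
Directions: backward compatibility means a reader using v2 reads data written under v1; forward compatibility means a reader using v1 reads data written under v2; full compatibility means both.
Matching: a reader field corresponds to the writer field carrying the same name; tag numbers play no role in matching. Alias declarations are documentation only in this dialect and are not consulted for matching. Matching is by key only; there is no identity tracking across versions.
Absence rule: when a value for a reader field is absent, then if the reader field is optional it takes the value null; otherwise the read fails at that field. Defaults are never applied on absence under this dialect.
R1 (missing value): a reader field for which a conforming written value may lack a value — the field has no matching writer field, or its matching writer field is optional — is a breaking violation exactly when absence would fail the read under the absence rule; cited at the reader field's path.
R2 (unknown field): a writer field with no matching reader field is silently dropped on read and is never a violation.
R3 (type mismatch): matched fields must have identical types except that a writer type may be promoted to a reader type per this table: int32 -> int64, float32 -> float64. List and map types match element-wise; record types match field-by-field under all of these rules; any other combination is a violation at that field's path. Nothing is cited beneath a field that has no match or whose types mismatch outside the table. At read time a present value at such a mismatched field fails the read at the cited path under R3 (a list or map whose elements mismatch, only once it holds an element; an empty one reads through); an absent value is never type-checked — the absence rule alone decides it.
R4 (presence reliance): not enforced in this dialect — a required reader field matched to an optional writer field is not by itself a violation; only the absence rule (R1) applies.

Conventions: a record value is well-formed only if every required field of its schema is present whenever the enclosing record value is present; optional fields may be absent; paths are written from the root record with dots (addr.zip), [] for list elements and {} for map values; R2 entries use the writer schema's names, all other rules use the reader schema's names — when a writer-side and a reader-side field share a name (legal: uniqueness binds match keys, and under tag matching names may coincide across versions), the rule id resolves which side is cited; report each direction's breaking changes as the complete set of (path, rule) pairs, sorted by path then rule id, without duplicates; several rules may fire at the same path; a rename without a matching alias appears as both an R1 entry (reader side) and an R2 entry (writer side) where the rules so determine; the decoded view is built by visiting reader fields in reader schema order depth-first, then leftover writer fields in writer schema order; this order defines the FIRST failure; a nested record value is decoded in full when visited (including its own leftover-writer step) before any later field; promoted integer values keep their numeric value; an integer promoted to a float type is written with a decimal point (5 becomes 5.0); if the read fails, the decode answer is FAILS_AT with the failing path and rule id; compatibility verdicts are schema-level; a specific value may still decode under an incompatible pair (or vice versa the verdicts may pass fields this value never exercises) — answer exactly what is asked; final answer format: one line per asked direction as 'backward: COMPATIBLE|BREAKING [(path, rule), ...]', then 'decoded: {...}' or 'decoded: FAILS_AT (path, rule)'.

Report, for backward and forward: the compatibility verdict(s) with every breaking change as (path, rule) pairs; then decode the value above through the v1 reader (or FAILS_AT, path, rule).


backward: BREAKING [(checksum, R3), (meta.retries, R1), (rating, R3), (score, R1)]; forward: BREAKING [(checksum, R3), (latitude, R1), (meta.id, R1)]; decoded: FAILS_AT (meta.id, R1)

arrows below run writer -> reader for Account
backward on Account — v2 reading data written by v1:
  meta <- meta (Audit -> Audit, writer required)
  checksum <- checksum (bytes -> float32, writer optional)
  rating <- rating (float64 -> float32, writer required)
  retries <- retries (int64 -> int64, writer optional)
  email <- email (string -> string, writer required)
  score: no writer match
  locale <- locale (string -> string, writer required)
  writer latitude: unknown to reader
  meta.retries: no writer match
  meta.zip <- meta.zip (int32 -> int32, writer optional)
  meta.factor: no writer match
  meta.phone <- meta.phone (string -> string, writer optional)
  writer meta.id: unknown to reader
  breaking: (checksum, R3)
  breaking: (meta.retries, R1)
  breaking: (rating, R3)
  breaking: (score, R1)
  => 4 violation(s): backward is BREAKING for Account
forward on Account — v1 reading data written by v2:
  meta <- meta (Audit -> Audit, writer required)
  checksum <- checksum (float32 -> bytes, writer optional)
  rating <- rating (float32 -> float64, writer required)
  retries <- retries (int64 -> int64, writer optional)
  email <- email (string -> string, writer required)
  latitude: no writer match
  locale <- locale (string -> string, writer required)
  writer score: unknown to reader
  meta.id: no writer match
  meta.zip <- meta.zip (int32 -> int32, writer optional)
  meta.phone <- meta.phone (string -> string, writer optional)
  writer meta.retries: unknown to reader
  writer meta.factor: unknown to reader
  breaking: (checksum, R3)
  breaking: (latitude, R1)
  breaking: (meta.id, R1)
  => 3 violation(s): forward is BREAKING for Account
decode walk for Account under reader schema v1:
  read fails at meta.id under R1 (no fill)
  => FAILS_AT (meta.id, R1)


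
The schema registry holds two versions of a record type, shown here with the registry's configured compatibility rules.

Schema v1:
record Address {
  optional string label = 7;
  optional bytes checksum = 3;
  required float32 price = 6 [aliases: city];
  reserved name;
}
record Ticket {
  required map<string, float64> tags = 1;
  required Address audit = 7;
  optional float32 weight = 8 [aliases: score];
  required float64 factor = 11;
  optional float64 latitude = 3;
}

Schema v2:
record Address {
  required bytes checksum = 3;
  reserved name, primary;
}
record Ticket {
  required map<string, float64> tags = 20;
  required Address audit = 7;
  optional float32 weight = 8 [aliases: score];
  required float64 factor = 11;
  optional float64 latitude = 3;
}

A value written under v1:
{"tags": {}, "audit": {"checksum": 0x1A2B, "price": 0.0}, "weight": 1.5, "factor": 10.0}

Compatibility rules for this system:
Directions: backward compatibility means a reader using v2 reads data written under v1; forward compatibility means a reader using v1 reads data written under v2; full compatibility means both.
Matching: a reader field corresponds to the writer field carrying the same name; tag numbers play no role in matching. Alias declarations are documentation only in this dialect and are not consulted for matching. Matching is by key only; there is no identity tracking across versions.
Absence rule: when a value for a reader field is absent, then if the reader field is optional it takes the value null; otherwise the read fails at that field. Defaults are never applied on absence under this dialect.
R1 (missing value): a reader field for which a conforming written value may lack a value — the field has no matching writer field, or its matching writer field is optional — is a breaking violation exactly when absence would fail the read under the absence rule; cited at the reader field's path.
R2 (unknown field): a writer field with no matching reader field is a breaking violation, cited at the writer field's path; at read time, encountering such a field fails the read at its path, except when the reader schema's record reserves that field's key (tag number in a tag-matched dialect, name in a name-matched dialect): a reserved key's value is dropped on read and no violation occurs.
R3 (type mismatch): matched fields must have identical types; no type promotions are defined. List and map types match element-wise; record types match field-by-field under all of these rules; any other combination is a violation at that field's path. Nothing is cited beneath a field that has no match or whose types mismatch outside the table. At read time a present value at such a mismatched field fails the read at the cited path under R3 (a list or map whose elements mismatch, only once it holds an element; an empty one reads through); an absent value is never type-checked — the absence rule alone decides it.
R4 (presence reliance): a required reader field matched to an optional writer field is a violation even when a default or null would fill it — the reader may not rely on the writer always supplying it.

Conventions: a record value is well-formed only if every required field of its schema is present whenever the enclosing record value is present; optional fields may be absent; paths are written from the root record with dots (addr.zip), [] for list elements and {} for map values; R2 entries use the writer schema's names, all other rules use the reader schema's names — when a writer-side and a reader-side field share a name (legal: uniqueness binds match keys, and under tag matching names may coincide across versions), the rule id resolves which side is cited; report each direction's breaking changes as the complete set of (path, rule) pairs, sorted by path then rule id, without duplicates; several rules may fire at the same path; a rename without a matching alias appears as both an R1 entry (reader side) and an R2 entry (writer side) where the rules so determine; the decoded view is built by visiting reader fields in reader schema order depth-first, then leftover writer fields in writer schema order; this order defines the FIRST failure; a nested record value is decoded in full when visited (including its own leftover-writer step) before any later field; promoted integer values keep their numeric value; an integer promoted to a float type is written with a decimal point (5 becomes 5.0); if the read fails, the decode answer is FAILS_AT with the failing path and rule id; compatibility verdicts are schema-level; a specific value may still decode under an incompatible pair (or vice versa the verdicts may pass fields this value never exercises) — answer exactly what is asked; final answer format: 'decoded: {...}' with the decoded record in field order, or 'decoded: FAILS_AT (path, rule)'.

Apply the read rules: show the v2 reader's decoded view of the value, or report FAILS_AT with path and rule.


decoded: FAILS_AT (audit.price, R2)

in Ticket below, arrows point writer -> reader
decode walk for Ticket under reader schema v2:
  tags := {}
  audit.checksum := 0x1A2B
  read fails at audit.price under R2 (unknown field)
  => FAILS_AT (audit.price, R2)
checking off the Ticket differences that do not matter here:
  removed field label from record Address -> a verdict-level change on Ticket — the shown value reads the same
  field checksum in record Address: optional changed to required -> a verdict-level change on Ticket — the shown value reads the same
  field tags in record Ticket: tag 1 changed to 20 -> fires no rule on Ticket under this dialect and leaves the result unchanged


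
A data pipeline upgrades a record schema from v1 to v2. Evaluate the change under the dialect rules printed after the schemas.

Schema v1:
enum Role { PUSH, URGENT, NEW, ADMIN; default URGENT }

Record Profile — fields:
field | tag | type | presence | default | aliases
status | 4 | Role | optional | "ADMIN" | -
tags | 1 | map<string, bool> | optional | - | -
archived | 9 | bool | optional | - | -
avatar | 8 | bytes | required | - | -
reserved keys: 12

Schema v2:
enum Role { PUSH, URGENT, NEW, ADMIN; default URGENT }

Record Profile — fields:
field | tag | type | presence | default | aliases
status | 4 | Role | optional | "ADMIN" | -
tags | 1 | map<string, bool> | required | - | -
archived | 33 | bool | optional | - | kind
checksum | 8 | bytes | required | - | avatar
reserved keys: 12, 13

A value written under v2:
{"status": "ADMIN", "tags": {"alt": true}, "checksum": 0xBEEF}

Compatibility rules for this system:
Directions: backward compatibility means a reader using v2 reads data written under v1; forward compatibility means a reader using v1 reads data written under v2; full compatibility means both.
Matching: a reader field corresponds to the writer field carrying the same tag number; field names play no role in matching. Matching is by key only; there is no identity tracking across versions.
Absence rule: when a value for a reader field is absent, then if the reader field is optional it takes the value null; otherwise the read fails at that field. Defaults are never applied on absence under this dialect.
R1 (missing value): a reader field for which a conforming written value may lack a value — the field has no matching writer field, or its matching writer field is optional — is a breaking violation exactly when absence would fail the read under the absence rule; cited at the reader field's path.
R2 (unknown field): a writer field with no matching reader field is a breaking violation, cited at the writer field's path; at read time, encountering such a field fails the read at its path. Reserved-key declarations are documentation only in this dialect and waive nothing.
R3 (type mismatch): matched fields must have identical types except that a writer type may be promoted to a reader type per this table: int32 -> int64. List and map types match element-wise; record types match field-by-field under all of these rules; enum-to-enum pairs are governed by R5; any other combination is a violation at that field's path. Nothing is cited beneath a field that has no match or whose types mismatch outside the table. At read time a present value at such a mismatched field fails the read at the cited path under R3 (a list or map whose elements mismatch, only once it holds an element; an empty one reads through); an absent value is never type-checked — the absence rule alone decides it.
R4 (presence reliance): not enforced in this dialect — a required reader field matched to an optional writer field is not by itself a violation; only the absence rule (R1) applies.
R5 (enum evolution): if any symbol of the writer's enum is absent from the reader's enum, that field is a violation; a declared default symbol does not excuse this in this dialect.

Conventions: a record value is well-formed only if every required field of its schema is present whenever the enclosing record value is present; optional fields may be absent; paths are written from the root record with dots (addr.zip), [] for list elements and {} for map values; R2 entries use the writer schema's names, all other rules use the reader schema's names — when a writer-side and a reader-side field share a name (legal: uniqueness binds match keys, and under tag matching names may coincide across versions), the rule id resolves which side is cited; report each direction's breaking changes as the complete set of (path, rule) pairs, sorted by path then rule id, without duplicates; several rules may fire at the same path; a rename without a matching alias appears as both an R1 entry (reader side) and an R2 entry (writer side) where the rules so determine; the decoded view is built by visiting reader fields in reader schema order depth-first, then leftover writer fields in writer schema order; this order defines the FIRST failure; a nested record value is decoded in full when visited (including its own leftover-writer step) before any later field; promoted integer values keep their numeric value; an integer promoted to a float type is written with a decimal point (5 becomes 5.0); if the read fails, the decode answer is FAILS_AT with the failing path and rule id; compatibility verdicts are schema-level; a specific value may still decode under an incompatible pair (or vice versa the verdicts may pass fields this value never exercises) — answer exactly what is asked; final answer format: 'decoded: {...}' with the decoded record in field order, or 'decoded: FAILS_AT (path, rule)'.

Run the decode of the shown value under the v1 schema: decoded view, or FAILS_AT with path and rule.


arrows below run writer -> reader for Profile
decoding the Profile value with the v1 reader:
  status := "ADMIN"
  tags := {"alt": true}
  archived := null (absent, optional -> null)
  avatar := 0xBEEF (from writer checksum)
  => decoded: {"status": "ADMIN", "tags": {"alt": true}, "archived": null, "avatar": 0xBEEF}
the rest of the Profile diff is inert for this question:
  renamed field avatar to checksum in record Profile (alias avatar declared on the renamed field) -> triggers nothing under the printed rules; the Profile answer is the same either way
  field archived in record Profile: tag 9 changed to 33 -> affects the rule determinations only; this particular Profile value decodes identically
  field tags in record Profile: optional changed to required -> affects the rule determinations only; this particular Profile value decodes identically

decoded: {"status": "ADMIN", "tags": {"alt": true}, "archived": null, "avatar": 0xBEEF}


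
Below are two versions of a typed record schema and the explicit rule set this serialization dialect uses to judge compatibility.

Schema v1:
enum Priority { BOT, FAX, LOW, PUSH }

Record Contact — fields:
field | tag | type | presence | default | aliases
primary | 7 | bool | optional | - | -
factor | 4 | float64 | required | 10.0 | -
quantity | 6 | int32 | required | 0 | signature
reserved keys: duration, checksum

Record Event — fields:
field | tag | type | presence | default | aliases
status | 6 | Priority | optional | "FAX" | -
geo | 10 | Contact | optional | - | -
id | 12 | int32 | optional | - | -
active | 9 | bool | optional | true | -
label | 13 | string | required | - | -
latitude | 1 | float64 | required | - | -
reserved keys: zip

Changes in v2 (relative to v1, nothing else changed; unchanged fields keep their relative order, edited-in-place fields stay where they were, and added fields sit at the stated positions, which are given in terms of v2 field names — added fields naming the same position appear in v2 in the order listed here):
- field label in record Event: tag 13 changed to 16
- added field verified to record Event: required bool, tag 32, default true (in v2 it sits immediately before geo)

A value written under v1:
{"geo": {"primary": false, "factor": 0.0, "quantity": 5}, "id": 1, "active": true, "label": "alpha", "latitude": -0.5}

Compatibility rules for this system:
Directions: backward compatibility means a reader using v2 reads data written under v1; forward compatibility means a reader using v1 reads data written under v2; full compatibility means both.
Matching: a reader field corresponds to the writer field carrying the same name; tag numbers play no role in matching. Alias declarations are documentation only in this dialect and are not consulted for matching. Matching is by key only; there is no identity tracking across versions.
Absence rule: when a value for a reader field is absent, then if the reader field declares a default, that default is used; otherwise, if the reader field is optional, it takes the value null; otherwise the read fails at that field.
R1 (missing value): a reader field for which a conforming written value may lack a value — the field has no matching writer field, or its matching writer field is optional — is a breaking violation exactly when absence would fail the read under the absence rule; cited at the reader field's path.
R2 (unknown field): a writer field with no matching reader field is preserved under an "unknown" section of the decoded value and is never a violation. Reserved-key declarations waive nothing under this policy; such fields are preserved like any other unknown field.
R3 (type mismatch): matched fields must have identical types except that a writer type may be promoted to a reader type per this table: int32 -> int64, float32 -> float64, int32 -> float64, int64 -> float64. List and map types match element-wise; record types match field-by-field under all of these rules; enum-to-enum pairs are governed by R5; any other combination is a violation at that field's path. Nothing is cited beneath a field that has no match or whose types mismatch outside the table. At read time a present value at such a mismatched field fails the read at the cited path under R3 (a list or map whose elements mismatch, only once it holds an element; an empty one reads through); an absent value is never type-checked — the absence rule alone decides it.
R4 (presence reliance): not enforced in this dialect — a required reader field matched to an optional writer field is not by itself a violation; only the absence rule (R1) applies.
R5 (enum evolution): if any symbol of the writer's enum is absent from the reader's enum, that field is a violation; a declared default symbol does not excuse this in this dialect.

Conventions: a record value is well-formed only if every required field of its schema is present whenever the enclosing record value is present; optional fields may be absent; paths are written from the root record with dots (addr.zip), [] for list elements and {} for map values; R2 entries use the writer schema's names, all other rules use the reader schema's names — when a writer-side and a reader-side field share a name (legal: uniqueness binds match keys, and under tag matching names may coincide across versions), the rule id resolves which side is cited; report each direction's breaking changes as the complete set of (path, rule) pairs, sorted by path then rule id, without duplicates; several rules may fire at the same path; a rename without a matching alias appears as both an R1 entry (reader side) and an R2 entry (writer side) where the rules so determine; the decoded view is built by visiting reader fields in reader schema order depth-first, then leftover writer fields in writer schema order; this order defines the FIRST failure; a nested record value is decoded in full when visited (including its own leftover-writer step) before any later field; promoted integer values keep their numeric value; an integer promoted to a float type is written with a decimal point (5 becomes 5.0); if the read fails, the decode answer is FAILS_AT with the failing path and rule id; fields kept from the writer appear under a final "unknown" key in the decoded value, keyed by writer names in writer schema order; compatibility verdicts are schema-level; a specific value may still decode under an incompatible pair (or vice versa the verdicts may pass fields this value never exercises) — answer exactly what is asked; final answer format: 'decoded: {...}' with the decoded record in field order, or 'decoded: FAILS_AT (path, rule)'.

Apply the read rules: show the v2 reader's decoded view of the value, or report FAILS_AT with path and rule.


decoded: {"status": "FAX", "verified": true, "geo": {"primary": false, "factor": 0.0, "quantity": 5}, "id": 1, "active": true, "label": "alpha", "latitude": -0.5}

the writer's type comes first in each Event pair
decode (reader v2):
  status := "FAX" (absent -> default)
  verified := true (absent -> default)
  geo.primary := false
  geo.factor := 0.0
  geo.quantity := 5
  id := 1
  active := true
  label := "alpha"
  latitude := -0.5
  => decoded: {"status": "FAX", "verified": true, "geo": {"primary": false, "factor": 0.0, "quantity": 5}, "id": 1, "active": true, "label": "alpha", "latitude": -0.5}
the rest of the Event diff is inert for this question:
  field label in record Event: tag 13 changed to 16 -> fires no rule on Event under this dialect and leaves the result unchanged


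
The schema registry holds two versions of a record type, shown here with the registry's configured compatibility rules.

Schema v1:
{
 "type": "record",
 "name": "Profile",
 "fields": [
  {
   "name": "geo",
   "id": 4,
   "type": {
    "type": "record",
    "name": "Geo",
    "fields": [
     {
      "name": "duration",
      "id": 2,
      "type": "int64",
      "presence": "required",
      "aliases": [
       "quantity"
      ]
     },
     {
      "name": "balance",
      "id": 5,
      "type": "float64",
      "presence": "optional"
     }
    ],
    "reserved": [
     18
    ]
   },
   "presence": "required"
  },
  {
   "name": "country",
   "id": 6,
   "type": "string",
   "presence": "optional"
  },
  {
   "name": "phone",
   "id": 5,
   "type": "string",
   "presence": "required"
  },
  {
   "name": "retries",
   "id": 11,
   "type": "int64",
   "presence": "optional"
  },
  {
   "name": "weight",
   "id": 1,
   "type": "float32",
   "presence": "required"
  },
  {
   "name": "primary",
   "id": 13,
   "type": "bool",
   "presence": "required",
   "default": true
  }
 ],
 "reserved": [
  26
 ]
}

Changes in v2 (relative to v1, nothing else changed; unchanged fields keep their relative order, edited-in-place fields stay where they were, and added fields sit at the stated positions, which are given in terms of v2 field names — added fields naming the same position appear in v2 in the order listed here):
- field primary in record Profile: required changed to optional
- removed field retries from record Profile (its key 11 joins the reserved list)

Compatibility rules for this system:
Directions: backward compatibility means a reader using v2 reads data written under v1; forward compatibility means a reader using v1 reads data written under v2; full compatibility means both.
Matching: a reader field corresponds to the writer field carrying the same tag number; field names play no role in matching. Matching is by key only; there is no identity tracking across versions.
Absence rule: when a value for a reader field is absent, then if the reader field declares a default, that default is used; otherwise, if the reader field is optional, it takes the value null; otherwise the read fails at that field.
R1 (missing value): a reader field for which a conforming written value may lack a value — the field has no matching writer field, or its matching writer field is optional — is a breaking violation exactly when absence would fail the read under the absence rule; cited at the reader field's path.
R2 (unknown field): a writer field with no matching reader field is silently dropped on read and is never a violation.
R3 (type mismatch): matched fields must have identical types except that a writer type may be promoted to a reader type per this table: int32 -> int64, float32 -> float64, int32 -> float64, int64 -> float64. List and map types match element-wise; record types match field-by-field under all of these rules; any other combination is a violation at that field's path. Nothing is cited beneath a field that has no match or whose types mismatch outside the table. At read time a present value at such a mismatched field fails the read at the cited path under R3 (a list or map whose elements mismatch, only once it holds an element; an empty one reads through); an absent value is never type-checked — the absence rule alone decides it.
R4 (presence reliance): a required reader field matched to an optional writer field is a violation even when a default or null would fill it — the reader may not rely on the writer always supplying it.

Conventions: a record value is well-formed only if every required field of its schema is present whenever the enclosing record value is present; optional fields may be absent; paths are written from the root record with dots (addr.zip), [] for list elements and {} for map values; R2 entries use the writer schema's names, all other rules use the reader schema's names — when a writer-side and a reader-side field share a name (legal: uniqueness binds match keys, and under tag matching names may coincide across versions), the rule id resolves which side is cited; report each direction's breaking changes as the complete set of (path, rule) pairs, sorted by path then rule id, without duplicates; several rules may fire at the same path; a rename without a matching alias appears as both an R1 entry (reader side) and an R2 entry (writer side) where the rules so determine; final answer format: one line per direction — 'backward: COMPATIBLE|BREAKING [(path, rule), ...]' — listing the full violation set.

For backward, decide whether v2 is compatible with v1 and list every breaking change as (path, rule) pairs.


arrows below run writer -> reader for Profile
backward for Profile (reader v2, writer v1):
  geo <- geo (Geo -> Geo, writer required)
  country <- country (string -> string, writer optional)
  phone <- phone (string -> string, writer required)
  weight <- weight (float32 -> float32, writer required)
  primary <- primary (bool -> bool, writer required)
  leftover writer field: retries
  geo.duration <- geo.duration (int64 -> int64, writer required)
  geo.balance <- geo.balance (float64 -> float64, writer optional)
  nothing fires on Profile: backward is COMPATIBLE
diffs on Profile not affecting the asked answer:
  field primary in record Profile: required changed to optional -> fires only in the forward direction of Profile, which is not asked here
  removed field retries from record Profile (its key 11 joins the reserved list) -> no rule fires on it in Profile's dialect; the asked verdict holds

backward: COMPATIBLE []


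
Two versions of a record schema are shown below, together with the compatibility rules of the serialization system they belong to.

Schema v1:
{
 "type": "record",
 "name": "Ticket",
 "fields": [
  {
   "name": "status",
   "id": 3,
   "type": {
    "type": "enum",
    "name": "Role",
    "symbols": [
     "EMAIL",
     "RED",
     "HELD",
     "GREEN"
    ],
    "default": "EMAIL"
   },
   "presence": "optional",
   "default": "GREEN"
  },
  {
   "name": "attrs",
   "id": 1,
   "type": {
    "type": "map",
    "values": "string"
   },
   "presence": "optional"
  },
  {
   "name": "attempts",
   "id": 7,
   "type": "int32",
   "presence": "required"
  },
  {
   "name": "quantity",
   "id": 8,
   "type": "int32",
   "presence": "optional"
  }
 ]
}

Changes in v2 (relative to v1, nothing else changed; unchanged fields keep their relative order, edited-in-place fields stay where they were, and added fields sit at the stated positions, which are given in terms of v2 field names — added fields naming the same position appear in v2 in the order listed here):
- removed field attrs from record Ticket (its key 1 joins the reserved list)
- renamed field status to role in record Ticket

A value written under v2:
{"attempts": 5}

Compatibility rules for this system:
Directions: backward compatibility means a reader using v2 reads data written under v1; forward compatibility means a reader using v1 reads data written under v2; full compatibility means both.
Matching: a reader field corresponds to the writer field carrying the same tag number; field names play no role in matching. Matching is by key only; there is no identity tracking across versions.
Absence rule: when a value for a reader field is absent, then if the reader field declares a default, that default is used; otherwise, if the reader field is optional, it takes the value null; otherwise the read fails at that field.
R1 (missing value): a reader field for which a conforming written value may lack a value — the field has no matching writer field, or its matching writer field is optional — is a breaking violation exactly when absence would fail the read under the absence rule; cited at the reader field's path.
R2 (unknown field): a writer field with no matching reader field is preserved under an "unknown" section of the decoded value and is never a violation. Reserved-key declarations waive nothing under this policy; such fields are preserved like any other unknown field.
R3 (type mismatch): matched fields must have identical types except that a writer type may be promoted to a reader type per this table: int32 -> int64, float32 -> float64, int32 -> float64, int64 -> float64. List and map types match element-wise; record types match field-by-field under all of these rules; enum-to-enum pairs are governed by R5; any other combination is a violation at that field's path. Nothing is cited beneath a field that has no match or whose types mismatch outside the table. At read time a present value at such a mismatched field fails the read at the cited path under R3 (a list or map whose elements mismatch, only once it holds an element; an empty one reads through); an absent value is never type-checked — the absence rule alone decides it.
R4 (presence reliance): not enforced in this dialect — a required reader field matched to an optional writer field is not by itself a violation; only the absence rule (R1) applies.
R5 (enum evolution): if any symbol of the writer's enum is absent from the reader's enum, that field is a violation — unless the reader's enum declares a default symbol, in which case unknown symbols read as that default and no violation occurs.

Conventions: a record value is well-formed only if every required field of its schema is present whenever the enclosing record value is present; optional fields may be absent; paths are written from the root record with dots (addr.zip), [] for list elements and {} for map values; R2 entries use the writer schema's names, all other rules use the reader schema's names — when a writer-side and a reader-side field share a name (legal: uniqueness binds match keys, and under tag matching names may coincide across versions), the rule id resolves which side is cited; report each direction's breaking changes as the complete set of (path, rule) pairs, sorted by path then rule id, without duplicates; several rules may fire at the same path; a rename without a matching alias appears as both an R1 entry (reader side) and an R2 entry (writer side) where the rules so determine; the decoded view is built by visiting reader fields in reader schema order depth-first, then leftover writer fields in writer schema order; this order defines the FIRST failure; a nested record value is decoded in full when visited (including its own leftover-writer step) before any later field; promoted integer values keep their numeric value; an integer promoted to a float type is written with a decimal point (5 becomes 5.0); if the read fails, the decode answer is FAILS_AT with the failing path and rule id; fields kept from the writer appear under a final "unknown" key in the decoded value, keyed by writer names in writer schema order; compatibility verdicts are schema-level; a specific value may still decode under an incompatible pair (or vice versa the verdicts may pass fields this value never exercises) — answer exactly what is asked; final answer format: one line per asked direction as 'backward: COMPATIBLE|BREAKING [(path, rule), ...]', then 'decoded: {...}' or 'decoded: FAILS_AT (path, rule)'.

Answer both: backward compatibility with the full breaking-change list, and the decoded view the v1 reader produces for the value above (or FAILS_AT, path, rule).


arrows below run writer -> reader for Ticket
checking backward for Ticket: reader v2 against writer v1:
  writer optional, Role -> Role: reader role maps from writer status
  writer required, int32 -> int32: reader attempts maps from writer attempts
  writer optional, int32 -> int32: reader quantity maps from writer quantity
  attrs (writer side), unknown to reader
  => backward: COMPATIBLE
decode (reader v1):
  status := "GREEN" (no value, default fills)
  attrs := null (not supplied -> null)
  attempts := 5
  quantity := null (not supplied -> null)
  => decoded: {"status": "GREEN", "attrs": null, "attempts": 5, "quantity": null}
remaining Ticket differences; none change what is asked:
  removed field attrs from record Ticket (its key 1 joins the reserved list) -> no rule fires on it in Ticket's dialect; the asked verdict holds
  renamed field status to role in record Ticket -> no rule fires on it in Ticket's dialect; the asked verdict holds

backward: COMPATIBLE []; decoded: {"status": "GREEN", "attrs": null, "attempts": 5, "quantity": null}
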